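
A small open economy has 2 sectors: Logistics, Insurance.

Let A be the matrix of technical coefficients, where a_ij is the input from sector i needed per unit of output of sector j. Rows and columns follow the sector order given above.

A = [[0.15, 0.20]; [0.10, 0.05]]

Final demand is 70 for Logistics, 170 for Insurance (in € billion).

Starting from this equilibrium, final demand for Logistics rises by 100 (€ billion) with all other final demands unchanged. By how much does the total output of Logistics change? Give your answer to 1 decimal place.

Δx_1 = 120.6

I − A =
  [   0.85    -0.20]
  [  -0.10     0.95]
det(I−A) = (0.85)(0.95) − (-0.20)(-0.10) = 0.7875
adj(I−A) = [[0.95, 0.20], [0.10, 0.85]]
(I − A)⁻¹ = adj(I−A) / det(I−A) ≈
  [   1.2063     0.2540]
  [   0.1270     1.0794]
Δx = (I − A)⁻¹ Δd with Δd having +100 in the Logistics component and 0 elsewhere.
So Δx_1 = L_11 · (+100), where L_11 = adj(I−A)_11 / det(I−A) = 0.95 / 0.7875.
Δx_1 = 0.95 × (+100) / 0.7875 = 95.00 / 0.7875 ≈ 120.6.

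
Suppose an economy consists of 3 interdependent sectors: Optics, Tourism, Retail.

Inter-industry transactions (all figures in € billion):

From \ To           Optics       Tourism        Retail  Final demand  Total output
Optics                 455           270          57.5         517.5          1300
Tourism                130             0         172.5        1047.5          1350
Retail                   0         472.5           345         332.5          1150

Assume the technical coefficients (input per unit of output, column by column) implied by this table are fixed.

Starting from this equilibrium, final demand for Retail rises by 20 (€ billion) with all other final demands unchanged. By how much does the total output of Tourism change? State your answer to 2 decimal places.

Δx_2 = 5.06

Technical coefficients a_ij = z_ij / X_j:
  a_11 = 455/1300 = 0.35, a_21 = 130/1300 = 0.10, a_31 = 0/1300 = 0.00
  a_12 = 270/1350 = 0.20, a_22 = 0/1350 = 0.00, a_32 = 472.5/1350 = 0.35
  a_13 = 57.5/1150 = 0.05, a_23 = 172.5/1150 = 0.15, a_33 = 345/1150 = 0.30
I − A =
  [   0.65    -0.20    -0.05]
  [  -0.10     1.00    -0.15]
  [   0.00    -0.35     0.70]
Cofactors of I−A, C_ij = (−1)^(i+j)·(minor ij) (rows/columns in the sector order above):
  C_11 = (1.00)(0.70) − (-0.15)(-0.35) = 0.6475
  C_12 = −[(-0.10)(0.70) − (-0.15)(0.00)] = 0.0700
  C_13 = (-0.10)(-0.35) − (1.00)(0.00) = 0.0350
  C_21 = −[(-0.20)(0.70) − (-0.05)(-0.35)] = 0.1575
  C_22 = (0.65)(0.70) − (-0.05)(0.00) = 0.4550
  C_23 = −[(0.65)(-0.35) − (-0.20)(0.00)] = 0.2275
  C_31 = (-0.20)(-0.15) − (-0.05)(1.00) = 0.0800
  C_32 = −[(0.65)(-0.15) − (-0.05)(-0.10)] = 0.1025
  C_33 = (0.65)(1.00) − (-0.20)(-0.10) = 0.6300
det(I−A) = Σ_j (I−A)_1j·C_1j = (0.65)(0.6475) + (-0.20)(0.0700) + (-0.05)(0.0350) = 0.405125
adj(I−A) = Cᵀ =
  [ 0.6475   0.1575   0.0800]
  [ 0.0700   0.4550   0.1025]
  [ 0.0350   0.2275   0.6300]
(I − A)⁻¹ = adj(I−A) / det(I−A) ≈
  [   1.5983     0.3888     0.1975]
  [   0.1728     1.1231     0.2530]
  [   0.0864     0.5616     1.5551]
Δx = (I − A)⁻¹ Δd with Δd having +20 in the Retail component and 0 elsewhere.
So Δx_2 = L_23 · (+20), where L_23 = adj(I−A)_23 / det(I−A) = 0.1025 / 0.405125.
Δx_2 = 0.1025 × (+20) / 0.405125 = 2.05 / 0.405125 ≈ 5.06.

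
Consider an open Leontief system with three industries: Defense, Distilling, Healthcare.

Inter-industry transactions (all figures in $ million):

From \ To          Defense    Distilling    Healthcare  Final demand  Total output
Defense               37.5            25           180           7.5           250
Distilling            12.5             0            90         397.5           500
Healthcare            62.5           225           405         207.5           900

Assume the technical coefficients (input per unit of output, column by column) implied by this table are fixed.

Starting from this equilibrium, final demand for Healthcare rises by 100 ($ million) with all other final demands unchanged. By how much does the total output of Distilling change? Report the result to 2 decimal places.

Δx_2 = 25.53

Technical coefficients a_ij = z_ij / X_j:
  a_11 = 37.5/250 = 0.15, a_21 = 12.5/250 = 0.05, a_31 = 62.5/250 = 0.25
  a_12 = 25/500 = 0.05, a_22 = 0/500 = 0.00, a_32 = 225/500 = 0.45
  a_13 = 180/900 = 0.20, a_23 = 90/900 = 0.10, a_33 = 405/900 = 0.45
I − A =
  [   0.85    -0.05    -0.20]
  [  -0.05     1.00    -0.10]
  [  -0.25    -0.45     0.55]
Cofactors of I−A, C_ij = (−1)^(i+j)·(minor ij) (rows/columns in the sector order above):
  C_11 = (1.00)(0.55) − (-0.10)(-0.45) = 0.5050
  C_12 = −[(-0.05)(0.55) − (-0.10)(-0.25)] = 0.0525
  C_13 = (-0.05)(-0.45) − (1.00)(-0.25) = 0.2725
  C_21 = −[(-0.05)(0.55) − (-0.20)(-0.45)] = 0.1175
  C_22 = (0.85)(0.55) − (-0.20)(-0.25) = 0.4175
  C_23 = −[(0.85)(-0.45) − (-0.05)(-0.25)] = 0.3950
  C_31 = (-0.05)(-0.10) − (-0.20)(1.00) = 0.2050
  C_32 = −[(0.85)(-0.10) − (-0.20)(-0.05)] = 0.0950
  C_33 = (0.85)(1.00) − (-0.05)(-0.05) = 0.8475
det(I−A) = Σ_j (I−A)_1j·C_1j = (0.85)(0.5050) + (-0.05)(0.0525) + (-0.20)(0.2725) = 0.372125
adj(I−A) = Cᵀ =
  [ 0.5050   0.1175   0.2050]
  [ 0.0525   0.4175   0.0950]
  [ 0.2725   0.3950   0.8475]
(I − A)⁻¹ = adj(I−A) / det(I−A) ≈
  [   1.3571     0.3158     0.5509]
  [   0.1411     1.1219     0.2553]
  [   0.7323     1.0615     2.2775]
Δx = (I − A)⁻¹ Δd with Δd having +100 in the Healthcare component and 0 elsewhere.
So Δx_2 = L_23 · (+100), where L_23 = adj(I−A)_23 / det(I−A) = 0.0950 / 0.372125.
Δx_2 = 0.0950 × (+100) / 0.372125 = 9.50 / 0.372125 ≈ 25.53.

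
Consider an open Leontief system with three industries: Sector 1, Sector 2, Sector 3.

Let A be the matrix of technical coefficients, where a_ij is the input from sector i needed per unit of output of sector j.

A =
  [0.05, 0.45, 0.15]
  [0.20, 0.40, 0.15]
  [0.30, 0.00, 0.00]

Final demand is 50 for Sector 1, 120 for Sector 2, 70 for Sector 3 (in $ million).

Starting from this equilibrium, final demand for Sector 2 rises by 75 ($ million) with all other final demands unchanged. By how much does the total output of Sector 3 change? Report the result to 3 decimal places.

Δx_3 = 23.397

I − A =
  [   0.95    -0.45    -0.15]
  [  -0.20     0.60    -0.15]
  [  -0.30     0.00     1.00]
Cofactors of I−A, C_ij = (−1)^(i+j)·(minor ij) (rows/columns in the sector order above):
  C_11 = (0.60)(1.00) − (-0.15)(0.00) = 0.6000
  C_12 = −[(-0.20)(1.00) − (-0.15)(-0.30)] = 0.2450
  C_13 = (-0.20)(0.00) − (0.60)(-0.30) = 0.1800
  C_21 = −[(-0.45)(1.00) − (-0.15)(0.00)] = 0.4500
  C_22 = (0.95)(1.00) − (-0.15)(-0.30) = 0.9050
  C_23 = −[(0.95)(0.00) − (-0.45)(-0.30)] = 0.1350
  C_31 = (-0.45)(-0.15) − (-0.15)(0.60) = 0.1575
  C_32 = −[(0.95)(-0.15) − (-0.15)(-0.20)] = 0.1725
  C_33 = (0.95)(0.60) − (-0.45)(-0.20) = 0.4800
det(I−A) = Σ_j (I−A)_1j·C_1j = (0.95)(0.6000) + (-0.45)(0.2450) + (-0.15)(0.1800) = 0.43275
adj(I−A) = Cᵀ =
  [ 0.6000   0.4500   0.1575]
  [ 0.2450   0.9050   0.1725]
  [ 0.1800   0.1350   0.4800]
(I − A)⁻¹ = adj(I−A) / det(I−A) ≈
  [   1.3865     1.0399     0.3640]
  [   0.5661     2.0913     0.3986]
  [   0.4159     0.3120     1.1092]
Δx = (I − A)⁻¹ Δd with Δd having +75 in the Sector 2 component and 0 elsewhere.
So Δx_3 = L_32 · (+75), where L_32 = adj(I−A)_32 / det(I−A) = 0.1350 / 0.43275.
Δx_3 = 0.1350 × (+75) / 0.43275 = 10.125 / 0.43275 ≈ 23.397.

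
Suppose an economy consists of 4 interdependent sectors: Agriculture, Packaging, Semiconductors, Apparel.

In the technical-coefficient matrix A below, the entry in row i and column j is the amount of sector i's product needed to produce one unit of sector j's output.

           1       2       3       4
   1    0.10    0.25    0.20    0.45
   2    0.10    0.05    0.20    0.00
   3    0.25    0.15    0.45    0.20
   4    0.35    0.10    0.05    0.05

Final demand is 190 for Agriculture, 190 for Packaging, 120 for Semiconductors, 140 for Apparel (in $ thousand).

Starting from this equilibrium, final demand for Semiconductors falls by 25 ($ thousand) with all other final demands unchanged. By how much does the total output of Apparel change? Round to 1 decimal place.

Δx_4 = -15.7

I − A =
  [   0.90    -0.25    -0.20    -0.45]
  [  -0.10     0.95    -0.20     0.00]
  [  -0.25    -0.15     0.55    -0.20]
  [  -0.35    -0.10    -0.05     0.95]
Compute the cofactors C_ij = (−1)^(i+j)·(3×3 minor ij) of I−A; the adjugate is their transpose:
adj(I−A) = Cᵀ =
  [ 0.454375   0.188750   0.258375   0.269625]
  [ 0.112750   0.307500   0.160750   0.087250]
  [ 0.308375   0.210750   0.634375   0.279625]
  [ 0.195500   0.113000   0.145500   0.366500]
det(I−A) = Σ_j (I−A)_1j·C_1j = (0.90)(0.454375) + (-0.25)(0.112750) + (-0.20)(0.308375) + (-0.45)(0.195500) = 0.2311
(I − A)⁻¹ = adj(I−A) / det(I−A) ≈
  [   1.9661     0.8167     1.1180     1.1667]
  [   0.4879     1.3306     0.6956     0.3775]
  [   1.3344     0.9119     2.7450     1.2100]
  [   0.8460     0.4890     0.6296     1.5859]
Δx = (I − A)⁻¹ Δd with Δd having -25 in the Semiconductors component and 0 elsewhere.
So Δx_4 = L_43 · (-25), where L_43 = adj(I−A)_43 / det(I−A) = 0.145500 / 0.2311.
Δx_4 = 0.145500 × (-25) / 0.2311 = -3.6375 / 0.2311 ≈ -15.7.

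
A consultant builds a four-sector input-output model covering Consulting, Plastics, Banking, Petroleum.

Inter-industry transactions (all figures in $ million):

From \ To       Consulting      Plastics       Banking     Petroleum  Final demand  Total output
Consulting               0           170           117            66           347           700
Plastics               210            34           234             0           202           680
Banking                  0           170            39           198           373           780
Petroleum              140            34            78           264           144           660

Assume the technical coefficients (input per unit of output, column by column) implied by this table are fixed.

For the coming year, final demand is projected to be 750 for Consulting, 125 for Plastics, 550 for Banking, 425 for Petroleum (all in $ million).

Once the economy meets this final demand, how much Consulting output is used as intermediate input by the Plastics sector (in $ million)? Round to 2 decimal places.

z_12 = 239.25

Technical coefficients a_ij = z_ij / X_j:
  a_11 = 0/700 = 0.00, a_21 = 210/700 = 0.30, a_31 = 0/700 = 0.00, a_41 = 140/700 = 0.20
  a_12 = 170/680 = 0.25, a_22 = 34/680 = 0.05, a_32 = 170/680 = 0.25, a_42 = 34/680 = 0.05
  a_13 = 117/780 = 0.15, a_23 = 234/780 = 0.30, a_33 = 39/780 = 0.05, a_43 = 78/780 = 0.10
  a_14 = 66/660 = 0.10, a_24 = 0/660 = 0.00, a_34 = 198/660 = 0.30, a_44 = 264/660 = 0.40
I − A =
  [   1.00    -0.25    -0.15    -0.10]
  [  -0.30     0.95    -0.30     0.00]
  [   0.00    -0.25     0.95    -0.30]
  [  -0.20    -0.05    -0.10     0.60]
Compute the cofactors C_ij = (−1)^(i+j)·(3×3 minor ij) of I−A; the adjugate is their transpose:
adj(I−A) = Cᵀ =
  [ 0.46350   0.16700   0.14150   0.14800]
  [ 0.18000   0.51200   0.20400   0.13200]
  [ 0.10650   0.17500   0.50450   0.27000]
  [ 0.18725   0.12750   0.14825   0.74500]
det(I−A) = Σ_j (I−A)_1j·C_1j = (1.00)(0.46350) + (-0.25)(0.18000) + (-0.15)(0.10650) + (-0.10)(0.18725) = 0.3838
(I − A)⁻¹ = adj(I−A) / det(I−A) ≈
  [   1.2077     0.4351     0.3687     0.3856]
  [   0.4690     1.3340     0.5315     0.3439]
  [   0.2775     0.4560     1.3145     0.7035]
  [   0.4879     0.3322     0.3863     1.9411]
First solve x = (I − A)⁻¹ d = adj(I−A)·d / det(I−A); in particular x_2 = (0.18000·750 + 0.51200·125 + 0.20400·550 + 0.13200·425) / 0.3838 = 367.30 / 0.3838 ≈ 957.0089.
Intermediate flow from 1 to 2: z_12 = a_12 · x_2 = 0.25 × 367.30 / 0.3838 = 91.825 / 0.3838 ≈ 239.25.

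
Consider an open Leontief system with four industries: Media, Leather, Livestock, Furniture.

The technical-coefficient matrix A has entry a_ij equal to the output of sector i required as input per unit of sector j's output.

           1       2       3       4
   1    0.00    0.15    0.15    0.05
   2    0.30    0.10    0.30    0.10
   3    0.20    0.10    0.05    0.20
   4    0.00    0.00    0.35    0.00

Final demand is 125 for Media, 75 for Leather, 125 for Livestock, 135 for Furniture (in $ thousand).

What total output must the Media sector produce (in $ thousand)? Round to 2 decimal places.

x_1 = 213.23

I − A =
  [   1.00    -0.15    -0.15    -0.05]
  [  -0.30     0.90    -0.30    -0.10]
  [  -0.20    -0.10     0.95    -0.20]
  [   0.00     0.00    -0.35     1.00]
Compute the cofactors C_ij = (−1)^(i+j)·(3×3 minor ij) of I−A; the adjugate is their transpose:
adj(I−A) = Cᵀ =
  [ 0.75850   0.14875   0.20100   0.09300]
  [ 0.33100   0.84650   0.38525   0.17825]
  [ 0.21000   0.13000   0.85500   0.19450]
  [ 0.07350   0.04550   0.29925   0.74175]
det(I−A) = Σ_j (I−A)_1j·C_1j = (1.00)(0.75850) + (-0.15)(0.33100) + (-0.15)(0.21000) + (-0.05)(0.07350) = 0.673675
(I − A)⁻¹ = adj(I−A) / det(I−A) ≈
  [   1.1259     0.2208     0.2984     0.1380]
  [   0.4913     1.2565     0.5719     0.2646]
  [   0.3117     0.1930     1.2692     0.2887]
  [   0.1091     0.0675     0.4442     1.1011]
x = (I − A)⁻¹ d = adj(I−A)·d / det(I−A), with det(I−A) = 0.673675:
  x_1 = (0.75850·125 + 0.14875·75 + 0.20100·125 + 0.09300·135) / 0.673675 = 143.64875 / 0.673675 ≈ 213.23
  x_2 = (0.33100·125 + 0.84650·75 + 0.38525·125 + 0.17825·135) / 0.673675 = 177.0825 / 0.673675 ≈ 262.86
  x_3 = (0.21000·125 + 0.13000·75 + 0.85500·125 + 0.19450·135) / 0.673675 = 169.1325 / 0.673675 ≈ 251.06
  x_4 = (0.07350·125 + 0.04550·75 + 0.29925·125 + 0.74175·135) / 0.673675 = 150.1425 / 0.673675 ≈ 222.87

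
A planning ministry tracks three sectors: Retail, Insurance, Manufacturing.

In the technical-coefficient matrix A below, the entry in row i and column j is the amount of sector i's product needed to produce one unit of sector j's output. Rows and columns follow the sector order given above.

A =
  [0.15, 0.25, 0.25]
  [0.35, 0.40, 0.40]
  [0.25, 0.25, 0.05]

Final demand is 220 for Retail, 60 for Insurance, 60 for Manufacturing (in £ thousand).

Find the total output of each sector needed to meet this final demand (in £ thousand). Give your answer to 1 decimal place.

I − A =
  [   0.85    -0.25    -0.25]
  [  -0.35     0.60    -0.40]
  [  -0.25    -0.25     0.95]
Cofactors of I−A, C_ij = (−1)^(i+j)·(minor ij) (rows/columns in the sector order above):
  C_11 = (0.60)(0.95) − (-0.40)(-0.25) = 0.4700
  C_12 = −[(-0.35)(0.95) − (-0.40)(-0.25)] = 0.4325
  C_13 = (-0.35)(-0.25) − (0.60)(-0.25) = 0.2375
  C_21 = −[(-0.25)(0.95) − (-0.25)(-0.25)] = 0.3000
  C_22 = (0.85)(0.95) − (-0.25)(-0.25) = 0.7450
  C_23 = −[(0.85)(-0.25) − (-0.25)(-0.25)] = 0.2750
  C_31 = (-0.25)(-0.40) − (-0.25)(0.60) = 0.2500
  C_32 = −[(0.85)(-0.40) − (-0.25)(-0.35)] = 0.4275
  C_33 = (0.85)(0.60) − (-0.25)(-0.35) = 0.4225
det(I−A) = Σ_j (I−A)_1j·C_1j = (0.85)(0.4700) + (-0.25)(0.4325) + (-0.25)(0.2375) = 0.2320
adj(I−A) = Cᵀ =
  [ 0.4700   0.3000   0.2500]
  [ 0.4325   0.7450   0.4275]
  [ 0.2375   0.2750   0.4225]
(I − A)⁻¹ = adj(I−A) / det(I−A) ≈
  [   2.0259     1.2931     1.0776]
  [   1.8642     3.2112     1.8427]
  [   1.0237     1.1853     1.8211]
x = (I − A)⁻¹ d = adj(I−A)·d / det(I−A), with det(I−A) = 0.2320:
  x_R = (0.4700·220 + 0.3000·60 + 0.2500·60) / 0.2320 = 136.40 / 0.2320 ≈ 587.9
  x_I = (0.4325·220 + 0.7450·60 + 0.4275·60) / 0.2320 = 165.50 / 0.2320 ≈ 713.4
  x_M = (0.2375·220 + 0.2750·60 + 0.4225·60) / 0.2320 = 94.10 / 0.2320 ≈ 405.6

x_R = 587.9, x_I = 713.4, x_M = 405.6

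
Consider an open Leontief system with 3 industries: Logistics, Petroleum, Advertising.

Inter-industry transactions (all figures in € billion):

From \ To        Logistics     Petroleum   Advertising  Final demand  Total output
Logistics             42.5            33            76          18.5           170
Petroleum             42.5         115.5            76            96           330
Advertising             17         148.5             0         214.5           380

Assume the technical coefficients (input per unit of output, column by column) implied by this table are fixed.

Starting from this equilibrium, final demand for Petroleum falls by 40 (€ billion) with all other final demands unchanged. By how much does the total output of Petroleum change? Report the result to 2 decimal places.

Technical coefficients a_ij = z_ij / X_j:
  a_LL = 42.5/170 = 0.25, a_PL = 42.5/170 = 0.25, a_AL = 17/170 = 0.10
  a_LP = 33/330 = 0.10, a_PP = 115.5/330 = 0.35, a_AP = 148.5/330 = 0.45
  a_LA = 76/380 = 0.20, a_PA = 76/380 = 0.20, a_AA = 0/380 = 0.00
I − A =
  [   0.75    -0.10    -0.20]
  [  -0.25     0.65    -0.20]
  [  -0.10    -0.45     1.00]
Cofactors of I−A, C_ij = (−1)^(i+j)·(minor ij) (rows/columns in the sector order above):
  C_11 = (0.65)(1.00) − (-0.20)(-0.45) = 0.5600
  C_12 = −[(-0.25)(1.00) − (-0.20)(-0.10)] = 0.2700
  C_13 = (-0.25)(-0.45) − (0.65)(-0.10) = 0.1775
  C_21 = −[(-0.10)(1.00) − (-0.20)(-0.45)] = 0.1900
  C_22 = (0.75)(1.00) − (-0.20)(-0.10) = 0.7300
  C_23 = −[(0.75)(-0.45) − (-0.10)(-0.10)] = 0.3475
  C_31 = (-0.10)(-0.20) − (-0.20)(0.65) = 0.1500
  C_32 = −[(0.75)(-0.20) − (-0.20)(-0.25)] = 0.2000
  C_33 = (0.75)(0.65) − (-0.10)(-0.25) = 0.4625
det(I−A) = Σ_j (I−A)_1j·C_1j = (0.75)(0.5600) + (-0.10)(0.2700) + (-0.20)(0.1775) = 0.3575
adj(I−A) = Cᵀ =
  [ 0.5600   0.1900   0.1500]
  [ 0.2700   0.7300   0.2000]
  [ 0.1775   0.3475   0.4625]
(I − A)⁻¹ = adj(I−A) / det(I−A) ≈
  [   1.5664     0.5315     0.4196]
  [   0.7552     2.0420     0.5594]
  [   0.4965     0.9720     1.2937]
Δx = (I − A)⁻¹ Δd with Δd having -40 in the Petroleum component and 0 elsewhere.
So Δx_P = L_PP · (-40), where L_PP = adj(I−A)_PP / det(I−A) = 0.7300 / 0.3575.
Δx_P = 0.7300 × (-40) / 0.3575 = -29.20 / 0.3575 ≈ -81.68.

Δx_P = -81.68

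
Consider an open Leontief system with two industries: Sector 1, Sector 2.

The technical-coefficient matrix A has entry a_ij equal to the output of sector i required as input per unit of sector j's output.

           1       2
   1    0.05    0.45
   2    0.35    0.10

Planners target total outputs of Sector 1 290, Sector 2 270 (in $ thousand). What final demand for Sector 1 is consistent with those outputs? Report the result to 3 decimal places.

d_1 = 154.000

I − A =
  [   0.95    -0.45]
  [  -0.35     0.90]
d = (I − A) x:
  d_1 = (+0.95)·290 + (-0.45)·270 = 154.000
  d_2 = (-0.35)·290 + (+0.90)·270 = 141.500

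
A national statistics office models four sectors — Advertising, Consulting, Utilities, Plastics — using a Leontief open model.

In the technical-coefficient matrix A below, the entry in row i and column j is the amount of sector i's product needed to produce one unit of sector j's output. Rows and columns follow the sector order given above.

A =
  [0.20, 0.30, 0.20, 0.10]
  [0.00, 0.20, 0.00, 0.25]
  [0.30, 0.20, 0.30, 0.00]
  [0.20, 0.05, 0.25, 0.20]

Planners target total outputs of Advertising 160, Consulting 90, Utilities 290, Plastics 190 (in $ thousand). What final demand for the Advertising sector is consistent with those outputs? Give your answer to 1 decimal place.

I − A =
  [   0.80    -0.30    -0.20    -0.10]
  [   0.00     0.80     0.00    -0.25]
  [  -0.30    -0.20     0.70     0.00]
  [  -0.20    -0.05    -0.25     0.80]
d = (I − A) x:
  d_1 = (+0.80)·160 + (-0.30)·90 + (-0.20)·290 + (-0.10)·190 = 24.0
  d_2 = (+0.00)·160 + (+0.80)·90 + (+0.00)·290 + (-0.25)·190 = 24.5
  d_3 = (-0.30)·160 + (-0.20)·90 + (+0.70)·290 + (+0.00)·190 = 137.0
  d_4 = (-0.20)·160 + (-0.05)·90 + (-0.25)·290 + (+0.80)·190 = 43.0

d_1 = 24.0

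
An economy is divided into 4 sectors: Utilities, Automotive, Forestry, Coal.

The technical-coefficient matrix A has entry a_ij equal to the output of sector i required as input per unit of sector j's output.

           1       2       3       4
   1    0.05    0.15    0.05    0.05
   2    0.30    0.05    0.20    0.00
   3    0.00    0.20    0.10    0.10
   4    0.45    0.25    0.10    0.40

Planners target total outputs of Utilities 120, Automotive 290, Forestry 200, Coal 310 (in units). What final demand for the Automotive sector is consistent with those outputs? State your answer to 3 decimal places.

I − A =
  [   0.95    -0.15    -0.05    -0.05]
  [  -0.30     0.95    -0.20     0.00]
  [   0.00    -0.20     0.90    -0.10]
  [  -0.45    -0.25    -0.10     0.60]
d = (I − A) x:
  d_1 = (+0.95)·120 + (-0.15)·290 + (-0.05)·200 + (-0.05)·310 = 45.000
  d_2 = (-0.30)·120 + (+0.95)·290 + (-0.20)·200 + (+0.00)·310 = 199.500
  d_3 = (+0.00)·120 + (-0.20)·290 + (+0.90)·200 + (-0.10)·310 = 91.000
  d_4 = (-0.45)·120 + (-0.25)·290 + (-0.10)·200 + (+0.60)·310 = 39.500

d_2 = 199.500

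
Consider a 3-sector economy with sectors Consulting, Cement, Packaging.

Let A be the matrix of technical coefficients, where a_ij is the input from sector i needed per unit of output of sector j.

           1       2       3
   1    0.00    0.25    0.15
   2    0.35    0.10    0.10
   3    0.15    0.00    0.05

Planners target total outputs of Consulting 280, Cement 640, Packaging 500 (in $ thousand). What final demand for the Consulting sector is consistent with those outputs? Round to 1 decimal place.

I − A =
  [   1.00    -0.25    -0.15]
  [  -0.35     0.90    -0.10]
  [  -0.15     0.00     0.95]
d = (I − A) x:
  d_1 = (+1.00)·280 + (-0.25)·640 + (-0.15)·500 = 45.0
  d_2 = (-0.35)·280 + (+0.90)·640 + (-0.10)·500 = 428.0
  d_3 = (-0.15)·280 + (+0.00)·640 + (+0.95)·500 = 433.0

d_1 = 45.0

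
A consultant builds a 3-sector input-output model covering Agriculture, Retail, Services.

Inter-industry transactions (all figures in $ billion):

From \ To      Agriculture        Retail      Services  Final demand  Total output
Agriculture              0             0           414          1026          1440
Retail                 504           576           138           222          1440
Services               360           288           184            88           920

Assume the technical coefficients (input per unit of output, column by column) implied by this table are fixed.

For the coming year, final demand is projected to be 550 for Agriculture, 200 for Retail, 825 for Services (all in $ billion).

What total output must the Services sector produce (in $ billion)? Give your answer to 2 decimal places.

x_3 = 1868.95

Technical coefficients a_ij = z_ij / X_j:
  a_11 = 0/1440 = 0.00, a_21 = 504/1440 = 0.35, a_31 = 360/1440 = 0.25
  a_12 = 0/1440 = 0.00, a_22 = 576/1440 = 0.40, a_32 = 288/1440 = 0.20
  a_13 = 414/920 = 0.45, a_23 = 138/920 = 0.15, a_33 = 184/920 = 0.20
I − A =
  [   1.00     0.00    -0.45]
  [  -0.35     0.60    -0.15]
  [  -0.25    -0.20     0.80]
Cofactors of I−A, C_ij = (−1)^(i+j)·(minor ij) (rows/columns in the sector order above):
  C_11 = (0.60)(0.80) − (-0.15)(-0.20) = 0.4500
  C_12 = −[(-0.35)(0.80) − (-0.15)(-0.25)] = 0.3175
  C_13 = (-0.35)(-0.20) − (0.60)(-0.25) = 0.2200
  C_21 = −[(0.00)(0.80) − (-0.45)(-0.20)] = 0.0900
  C_22 = (1.00)(0.80) − (-0.45)(-0.25) = 0.6875
  C_23 = −[(1.00)(-0.20) − (0.00)(-0.25)] = 0.2000
  C_31 = (0.00)(-0.15) − (-0.45)(0.60) = 0.2700
  C_32 = −[(1.00)(-0.15) − (-0.45)(-0.35)] = 0.3075
  C_33 = (1.00)(0.60) − (0.00)(-0.35) = 0.6000
det(I−A) = Σ_j (I−A)_1j·C_1j = (1.00)(0.4500) + (0.00)(0.3175) + (-0.45)(0.2200) = 0.3510
adj(I−A) = Cᵀ =
  [ 0.4500   0.0900   0.2700]
  [ 0.3175   0.6875   0.3075]
  [ 0.2200   0.2000   0.6000]
(I − A)⁻¹ = adj(I−A) / det(I−A) ≈
  [   1.2821     0.2564     0.7692]
  [   0.9046     1.9587     0.8761]
  [   0.6268     0.5698     1.7094]
x = (I − A)⁻¹ d = adj(I−A)·d / det(I−A), with det(I−A) = 0.3510:
  x_1 = (0.4500·550 + 0.0900·200 + 0.2700·825) / 0.3510 = 488.25 / 0.3510 ≈ 1391.03
  x_2 = (0.3175·550 + 0.6875·200 + 0.3075·825) / 0.3510 = 565.8125 / 0.3510 ≈ 1612.00
  x_3 = (0.2200·550 + 0.2000·200 + 0.6000·825) / 0.3510 = 656.00 / 0.3510 ≈ 1868.95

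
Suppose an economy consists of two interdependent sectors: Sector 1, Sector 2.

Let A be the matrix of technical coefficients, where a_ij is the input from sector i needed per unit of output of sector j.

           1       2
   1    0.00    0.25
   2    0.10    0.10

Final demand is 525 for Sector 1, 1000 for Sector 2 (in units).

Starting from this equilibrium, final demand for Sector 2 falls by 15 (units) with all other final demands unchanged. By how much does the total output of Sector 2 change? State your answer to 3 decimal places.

I − A =
  [   1.00    -0.25]
  [  -0.10     0.90]
det(I−A) = (1.00)(0.90) − (-0.25)(-0.10) = 0.8750
adj(I−A) = [[0.90, 0.25], [0.10, 1.00]]
(I − A)⁻¹ = adj(I−A) / det(I−A) ≈
  [   1.0286     0.2857]
  [   0.1143     1.1429]
Δx = (I − A)⁻¹ Δd with Δd having -15 in the Sector 2 component and 0 elsewhere.
So Δx_2 = L_22 · (-15), where L_22 = adj(I−A)_22 / det(I−A) = 1.00 / 0.8750.
Δx_2 = 1.00 × (-15) / 0.8750 = -15.00 / 0.8750 ≈ -17.143.

Δx_2 = -17.143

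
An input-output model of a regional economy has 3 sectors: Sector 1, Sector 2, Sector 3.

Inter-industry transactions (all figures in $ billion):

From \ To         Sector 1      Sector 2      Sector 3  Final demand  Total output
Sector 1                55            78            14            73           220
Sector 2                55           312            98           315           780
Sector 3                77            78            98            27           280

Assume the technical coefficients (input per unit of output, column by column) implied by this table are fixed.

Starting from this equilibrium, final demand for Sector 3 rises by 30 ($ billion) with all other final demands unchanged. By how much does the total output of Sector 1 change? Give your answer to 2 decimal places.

Δx_1 = 8.63

Technical coefficients a_ij = z_ij / X_j:
  a_11 = 55/220 = 0.25, a_21 = 55/220 = 0.25, a_31 = 77/220 = 0.35
  a_12 = 78/780 = 0.10, a_22 = 312/780 = 0.40, a_32 = 78/780 = 0.10
  a_13 = 14/280 = 0.05, a_23 = 98/280 = 0.35, a_33 = 98/280 = 0.35
I − A =
  [   0.75    -0.10    -0.05]
  [  -0.25     0.60    -0.35]
  [  -0.35    -0.10     0.65]
Cofactors of I−A, C_ij = (−1)^(i+j)·(minor ij) (rows/columns in the sector order above):
  C_11 = (0.60)(0.65) − (-0.35)(-0.10) = 0.3550
  C_12 = −[(-0.25)(0.65) − (-0.35)(-0.35)] = 0.2850
  C_13 = (-0.25)(-0.10) − (0.60)(-0.35) = 0.2350
  C_21 = −[(-0.10)(0.65) − (-0.05)(-0.10)] = 0.0700
  C_22 = (0.75)(0.65) − (-0.05)(-0.35) = 0.4700
  C_23 = −[(0.75)(-0.10) − (-0.10)(-0.35)] = 0.1100
  C_31 = (-0.10)(-0.35) − (-0.05)(0.60) = 0.0650
  C_32 = −[(0.75)(-0.35) − (-0.05)(-0.25)] = 0.2750
  C_33 = (0.75)(0.60) − (-0.10)(-0.25) = 0.4250
det(I−A) = Σ_j (I−A)_1j·C_1j = (0.75)(0.3550) + (-0.10)(0.2850) + (-0.05)(0.2350) = 0.2260
adj(I−A) = Cᵀ =
  [ 0.3550   0.0700   0.0650]
  [ 0.2850   0.4700   0.2750]
  [ 0.2350   0.1100   0.4250]
(I − A)⁻¹ = adj(I−A) / det(I−A) ≈
  [   1.5708     0.3097     0.2876]
  [   1.2611     2.0796     1.2168]
  [   1.0398     0.4867     1.8805]
Δx = (I − A)⁻¹ Δd with Δd having +30 in the Sector 3 component and 0 elsewhere.
So Δx_1 = L_13 · (+30), where L_13 = adj(I−A)_13 / det(I−A) = 0.0650 / 0.2260.
Δx_1 = 0.0650 × (+30) / 0.2260 = 1.95 / 0.2260 ≈ 8.63.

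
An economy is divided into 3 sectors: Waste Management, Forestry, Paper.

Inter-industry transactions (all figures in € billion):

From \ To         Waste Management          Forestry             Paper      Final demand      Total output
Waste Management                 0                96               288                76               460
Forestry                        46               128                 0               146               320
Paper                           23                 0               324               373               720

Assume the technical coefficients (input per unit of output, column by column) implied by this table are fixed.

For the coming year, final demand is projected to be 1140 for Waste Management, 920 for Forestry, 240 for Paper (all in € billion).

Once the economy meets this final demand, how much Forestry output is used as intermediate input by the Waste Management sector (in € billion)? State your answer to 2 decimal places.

Technical coefficients a_ij = z_ij / X_j:
  a_11 = 0/460 = 0.00, a_21 = 46/460 = 0.10, a_31 = 23/460 = 0.05
  a_12 = 96/320 = 0.30, a_22 = 128/320 = 0.40, a_32 = 0/320 = 0.00
  a_13 = 288/720 = 0.40, a_23 = 0/720 = 0.00, a_33 = 324/720 = 0.45
I − A =
  [   1.00    -0.30    -0.40]
  [  -0.10     0.60     0.00]
  [  -0.05     0.00     0.55]
Cofactors of I−A, C_ij = (−1)^(i+j)·(minor ij) (rows/columns in the sector order above):
  C_11 = (0.60)(0.55) − (0.00)(0.00) = 0.3300
  C_12 = −[(-0.10)(0.55) − (0.00)(-0.05)] = 0.0550
  C_13 = (-0.10)(0.00) − (0.60)(-0.05) = 0.0300
  C_21 = −[(-0.30)(0.55) − (-0.40)(0.00)] = 0.1650
  C_22 = (1.00)(0.55) − (-0.40)(-0.05) = 0.5300
  C_23 = −[(1.00)(0.00) − (-0.30)(-0.05)] = 0.0150
  C_31 = (-0.30)(0.00) − (-0.40)(0.60) = 0.2400
  C_32 = −[(1.00)(0.00) − (-0.40)(-0.10)] = 0.0400
  C_33 = (1.00)(0.60) − (-0.30)(-0.10) = 0.5700
det(I−A) = Σ_j (I−A)_1j·C_1j = (1.00)(0.3300) + (-0.30)(0.0550) + (-0.40)(0.0300) = 0.3015
adj(I−A) = Cᵀ =
  [ 0.3300   0.1650   0.2400]
  [ 0.0550   0.5300   0.0400]
  [ 0.0300   0.0150   0.5700]
(I − A)⁻¹ = adj(I−A) / det(I−A) ≈
  [   1.0945     0.5473     0.7960]
  [   0.1824     1.7579     0.1327]
  [   0.0995     0.0498     1.8905]
First solve x = (I − A)⁻¹ d = adj(I−A)·d / det(I−A); in particular x_1 = (0.3300·1140 + 0.1650·920 + 0.2400·240) / 0.3015 = 585.60 / 0.3015 ≈ 1942.2886.
Intermediate flow from 2 to 1: z_21 = a_21 · x_1 = 0.10 × 585.60 / 0.3015 = 58.56 / 0.3015 ≈ 194.23.

z_21 = 194.23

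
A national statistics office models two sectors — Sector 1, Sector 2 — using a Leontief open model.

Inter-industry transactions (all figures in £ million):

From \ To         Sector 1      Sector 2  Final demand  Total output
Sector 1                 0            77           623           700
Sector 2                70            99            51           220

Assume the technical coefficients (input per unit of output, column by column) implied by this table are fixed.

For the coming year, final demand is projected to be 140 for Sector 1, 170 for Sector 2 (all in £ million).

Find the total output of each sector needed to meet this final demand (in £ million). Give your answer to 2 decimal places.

x_1 = 265.05, x_2 = 357.28

Technical coefficients a_ij = z_ij / X_j:
  a_11 = 0/700 = 0.00, a_21 = 70/700 = 0.10
  a_12 = 77/220 = 0.35, a_22 = 99/220 = 0.45
I − A =
  [   1.00    -0.35]
  [  -0.10     0.55]
det(I−A) = (1.00)(0.55) − (-0.35)(-0.10) = 0.5150
adj(I−A) = [[0.55, 0.35], [0.10, 1.00]]
(I − A)⁻¹ = adj(I−A) / det(I−A) ≈
  [   1.0680     0.6796]
  [   0.1942     1.9417]
x = (I − A)⁻¹ d = adj(I−A)·d / det(I−A), with det(I−A) = 0.5150:
  x_1 = (0.55·140 + 0.35·170) / 0.5150 = 136.50 / 0.5150 ≈ 265.05
  x_2 = (0.10·140 + 1.00·170) / 0.5150 = 184.00 / 0.5150 ≈ 357.28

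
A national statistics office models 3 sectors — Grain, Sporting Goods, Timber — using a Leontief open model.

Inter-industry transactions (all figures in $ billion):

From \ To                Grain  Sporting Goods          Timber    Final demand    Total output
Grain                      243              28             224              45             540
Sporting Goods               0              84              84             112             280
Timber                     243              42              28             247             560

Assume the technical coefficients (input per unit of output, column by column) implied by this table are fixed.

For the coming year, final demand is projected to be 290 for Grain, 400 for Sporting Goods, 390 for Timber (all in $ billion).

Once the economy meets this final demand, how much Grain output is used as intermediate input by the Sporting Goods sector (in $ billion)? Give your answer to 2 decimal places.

Technical coefficients a_ij = z_ij / X_j:
  a_11 = 243/540 = 0.45, a_21 = 0/540 = 0.00, a_31 = 243/540 = 0.45
  a_12 = 28/280 = 0.10, a_22 = 84/280 = 0.30, a_32 = 42/280 = 0.15
  a_13 = 224/560 = 0.40, a_23 = 84/560 = 0.15, a_33 = 28/560 = 0.05
I − A =
  [   0.55    -0.10    -0.40]
  [   0.00     0.70    -0.15]
  [  -0.45    -0.15     0.95]
Cofactors of I−A, C_ij = (−1)^(i+j)·(minor ij) (rows/columns in the sector order above):
  C_11 = (0.70)(0.95) − (-0.15)(-0.15) = 0.6425
  C_12 = −[(0.00)(0.95) − (-0.15)(-0.45)] = 0.0675
  C_13 = (0.00)(-0.15) − (0.70)(-0.45) = 0.3150
  C_21 = −[(-0.10)(0.95) − (-0.40)(-0.15)] = 0.1550
  C_22 = (0.55)(0.95) − (-0.40)(-0.45) = 0.3425
  C_23 = −[(0.55)(-0.15) − (-0.10)(-0.45)] = 0.1275
  C_31 = (-0.10)(-0.15) − (-0.40)(0.70) = 0.2950
  C_32 = −[(0.55)(-0.15) − (-0.40)(0.00)] = 0.0825
  C_33 = (0.55)(0.70) − (-0.10)(0.00) = 0.3850
det(I−A) = Σ_j (I−A)_1j·C_1j = (0.55)(0.6425) + (-0.10)(0.0675) + (-0.40)(0.3150) = 0.220625
adj(I−A) = Cᵀ =
  [ 0.6425   0.1550   0.2950]
  [ 0.0675   0.3425   0.0825]
  [ 0.3150   0.1275   0.3850]
(I − A)⁻¹ = adj(I−A) / det(I−A) ≈
  [   2.9122     0.7025     1.3371]
  [   0.3059     1.5524     0.3739]
  [   1.4278     0.5779     1.7450]
First solve x = (I − A)⁻¹ d = adj(I−A)·d / det(I−A); in particular x_2 = (0.0675·290 + 0.3425·400 + 0.0825·390) / 0.220625 = 188.75 / 0.220625 ≈ 855.5241.
Intermediate flow from 1 to 2: z_12 = a_12 · x_2 = 0.10 × 188.75 / 0.220625 = 18.875 / 0.220625 ≈ 85.55.

z_12 = 85.55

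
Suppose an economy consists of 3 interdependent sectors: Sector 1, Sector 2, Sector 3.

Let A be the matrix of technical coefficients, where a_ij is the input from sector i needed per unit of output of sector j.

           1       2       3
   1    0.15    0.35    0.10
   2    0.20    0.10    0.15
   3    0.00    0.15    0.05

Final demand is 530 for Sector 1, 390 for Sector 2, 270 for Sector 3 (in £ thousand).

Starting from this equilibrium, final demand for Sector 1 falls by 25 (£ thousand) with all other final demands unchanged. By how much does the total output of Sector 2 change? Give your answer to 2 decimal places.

Δx_2 = -7.44

I − A =
  [   0.85    -0.35    -0.10]
  [  -0.20     0.90    -0.15]
  [   0.00    -0.15     0.95]
Cofactors of I−A, C_ij = (−1)^(i+j)·(minor ij) (rows/columns in the sector order above):
  C_11 = (0.90)(0.95) − (-0.15)(-0.15) = 0.8325
  C_12 = −[(-0.20)(0.95) − (-0.15)(0.00)] = 0.1900
  C_13 = (-0.20)(-0.15) − (0.90)(0.00) = 0.0300
  C_21 = −[(-0.35)(0.95) − (-0.10)(-0.15)] = 0.3475
  C_22 = (0.85)(0.95) − (-0.10)(0.00) = 0.8075
  C_23 = −[(0.85)(-0.15) − (-0.35)(0.00)] = 0.1275
  C_31 = (-0.35)(-0.15) − (-0.10)(0.90) = 0.1425
  C_32 = −[(0.85)(-0.15) − (-0.10)(-0.20)] = 0.1475
  C_33 = (0.85)(0.90) − (-0.35)(-0.20) = 0.6950
det(I−A) = Σ_j (I−A)_1j·C_1j = (0.85)(0.8325) + (-0.35)(0.1900) + (-0.10)(0.0300) = 0.638125
adj(I−A) = Cᵀ =
  [ 0.8325   0.3475   0.1425]
  [ 0.1900   0.8075   0.1475]
  [ 0.0300   0.1275   0.6950]
(I − A)⁻¹ = adj(I−A) / det(I−A) ≈
  [   1.3046     0.5446     0.2233]
  [   0.2977     1.2654     0.2311]
  [   0.0470     0.1998     1.0891]
Δx = (I − A)⁻¹ Δd with Δd having -25 in the Sector 1 component and 0 elsewhere.
So Δx_2 = L_21 · (-25), where L_21 = adj(I−A)_21 / det(I−A) = 0.1900 / 0.638125.
Δx_2 = 0.1900 × (-25) / 0.638125 = -4.75 / 0.638125 ≈ -7.44.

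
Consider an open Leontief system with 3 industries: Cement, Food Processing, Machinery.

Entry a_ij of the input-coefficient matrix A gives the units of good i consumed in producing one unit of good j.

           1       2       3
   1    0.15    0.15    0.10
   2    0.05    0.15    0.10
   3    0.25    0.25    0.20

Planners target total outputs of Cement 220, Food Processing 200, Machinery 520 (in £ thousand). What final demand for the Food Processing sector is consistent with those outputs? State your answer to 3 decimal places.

I − A =
  [   0.85    -0.15    -0.10]
  [  -0.05     0.85    -0.10]
  [  -0.25    -0.25     0.80]
d = (I − A) x:
  d_1 = (+0.85)·220 + (-0.15)·200 + (-0.10)·520 = 105.000
  d_2 = (-0.05)·220 + (+0.85)·200 + (-0.10)·520 = 107.000
  d_3 = (-0.25)·220 + (-0.25)·200 + (+0.80)·520 = 311.000

d_2 = 107.000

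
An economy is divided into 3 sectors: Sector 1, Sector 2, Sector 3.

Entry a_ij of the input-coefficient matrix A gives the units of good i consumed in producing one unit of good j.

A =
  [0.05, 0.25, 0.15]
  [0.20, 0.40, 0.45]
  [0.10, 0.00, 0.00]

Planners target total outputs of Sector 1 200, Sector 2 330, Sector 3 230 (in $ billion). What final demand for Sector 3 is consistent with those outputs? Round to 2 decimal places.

I − A =
  [   0.95    -0.25    -0.15]
  [  -0.20     0.60    -0.45]
  [  -0.10     0.00     1.00]
d = (I − A) x:
  d_1 = (+0.95)·200 + (-0.25)·330 + (-0.15)·230 = 73.00
  d_2 = (-0.20)·200 + (+0.60)·330 + (-0.45)·230 = 54.50
  d_3 = (-0.10)·200 + (+0.00)·330 + (+1.00)·230 = 210.00

d_3 = 210.00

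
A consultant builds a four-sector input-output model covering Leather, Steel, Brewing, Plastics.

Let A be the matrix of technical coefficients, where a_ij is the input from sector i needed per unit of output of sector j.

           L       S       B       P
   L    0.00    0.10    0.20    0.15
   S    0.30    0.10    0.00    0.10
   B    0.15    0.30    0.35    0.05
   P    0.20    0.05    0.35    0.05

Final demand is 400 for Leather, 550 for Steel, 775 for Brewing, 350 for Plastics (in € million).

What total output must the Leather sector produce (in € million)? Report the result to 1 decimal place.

x_L = 1153.4

I − A =
  [   1.00    -0.10    -0.20    -0.15]
  [  -0.30     0.90     0.00    -0.10]
  [  -0.15    -0.30     0.65    -0.05]
  [  -0.20    -0.05    -0.35     0.95]
Compute the cofactors C_ij = (−1)^(i+j)·(3×3 minor ij) of I−A; the adjugate is their transpose:
adj(I−A) = Cᵀ =
  [ 0.526250   0.138125   0.220750   0.109250]
  [ 0.198250   0.542125   0.111750   0.094250]
  [ 0.228750   0.294875   0.790250   0.108750]
  [ 0.205500   0.166250   0.343500   0.520500]
det(I−A) = Σ_j (I−A)_1j·C_1j = (1.00)(0.526250) + (-0.10)(0.198250) + (-0.20)(0.228750) + (-0.15)(0.205500) = 0.42985
(I − A)⁻¹ = adj(I−A) / det(I−A) ≈
  [   1.2243     0.3213     0.5136     0.2542]
  [   0.4612     1.2612     0.2600     0.2193]
  [   0.5322     0.6860     1.8384     0.2530]
  [   0.4781     0.3868     0.7991     1.2109]
x = (I − A)⁻¹ d = adj(I−A)·d / det(I−A), with det(I−A) = 0.42985:
  x_L = (0.526250·400 + 0.138125·550 + 0.220750·775 + 0.109250·350) / 0.42985 = 495.7875 / 0.42985 ≈ 1153.4
  x_S = (0.198250·400 + 0.542125·550 + 0.111750·775 + 0.094250·350) / 0.42985 = 497.0625 / 0.42985 ≈ 1156.4
  x_B = (0.228750·400 + 0.294875·550 + 0.790250·775 + 0.108750·350) / 0.42985 = 904.1875 / 0.42985 ≈ 2103.5
  x_P = (0.205500·400 + 0.166250·550 + 0.343500·775 + 0.520500·350) / 0.42985 = 622.025 / 0.42985 ≈ 1447.1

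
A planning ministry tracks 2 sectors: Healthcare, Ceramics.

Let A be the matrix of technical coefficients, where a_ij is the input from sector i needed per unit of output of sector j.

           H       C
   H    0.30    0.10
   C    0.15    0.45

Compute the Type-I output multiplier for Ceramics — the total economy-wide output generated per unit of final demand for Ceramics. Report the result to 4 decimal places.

I − A =
  [   0.70    -0.10]
  [  -0.15     0.55]
det(I−A) = (0.70)(0.55) − (-0.10)(-0.15) = 0.3700
adj(I−A) = [[0.55, 0.10], [0.15, 0.70]]
(I − A)⁻¹ = adj(I−A) / det(I−A) ≈
  [   1.48649     0.27027]
  [   0.40541     1.89189]
The output multiplier for sector j is the column-j sum of the Leontief inverse (I − A)⁻¹ = adj(I−A) / det(I−A).
Column C of adj(I−A): (0.10, 0.70); det(I−A) = 0.3700.
m_C = (0.10 + 0.70) / 0.3700 = 0.80 / 0.3700 ≈ 2.1622.

m_C = 2.1622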